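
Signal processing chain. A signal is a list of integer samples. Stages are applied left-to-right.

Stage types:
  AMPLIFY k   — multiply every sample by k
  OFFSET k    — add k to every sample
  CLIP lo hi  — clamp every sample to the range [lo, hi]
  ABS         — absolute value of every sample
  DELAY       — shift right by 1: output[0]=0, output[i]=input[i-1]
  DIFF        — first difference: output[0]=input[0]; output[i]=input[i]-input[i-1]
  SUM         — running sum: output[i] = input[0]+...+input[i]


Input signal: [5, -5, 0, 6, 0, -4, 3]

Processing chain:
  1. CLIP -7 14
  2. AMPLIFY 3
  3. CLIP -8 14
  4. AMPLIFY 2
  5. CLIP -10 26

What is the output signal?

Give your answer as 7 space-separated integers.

Input: [5, -5, 0, 6, 0, -4, 3]
Stage 1 (CLIP -7 14): clip(5,-7,14)=5, clip(-5,-7,14)=-5, clip(0,-7,14)=0, clip(6,-7,14)=6, clip(0,-7,14)=0, clip(-4,-7,14)=-4, clip(3,-7,14)=3 -> [5, -5, 0, 6, 0, -4, 3]
Stage 2 (AMPLIFY 3): 5*3=15, -5*3=-15, 0*3=0, 6*3=18, 0*3=0, -4*3=-12, 3*3=9 -> [15, -15, 0, 18, 0, -12, 9]
Stage 3 (CLIP -8 14): clip(15,-8,14)=14, clip(-15,-8,14)=-8, clip(0,-8,14)=0, clip(18,-8,14)=14, clip(0,-8,14)=0, clip(-12,-8,14)=-8, clip(9,-8,14)=9 -> [14, -8, 0, 14, 0, -8, 9]
Stage 4 (AMPLIFY 2): 14*2=28, -8*2=-16, 0*2=0, 14*2=28, 0*2=0, -8*2=-16, 9*2=18 -> [28, -16, 0, 28, 0, -16, 18]
Stage 5 (CLIP -10 26): clip(28,-10,26)=26, clip(-16,-10,26)=-10, clip(0,-10,26)=0, clip(28,-10,26)=26, clip(0,-10,26)=0, clip(-16,-10,26)=-10, clip(18,-10,26)=18 -> [26, -10, 0, 26, 0, -10, 18]

Answer: 26 -10 0 26 0 -10 18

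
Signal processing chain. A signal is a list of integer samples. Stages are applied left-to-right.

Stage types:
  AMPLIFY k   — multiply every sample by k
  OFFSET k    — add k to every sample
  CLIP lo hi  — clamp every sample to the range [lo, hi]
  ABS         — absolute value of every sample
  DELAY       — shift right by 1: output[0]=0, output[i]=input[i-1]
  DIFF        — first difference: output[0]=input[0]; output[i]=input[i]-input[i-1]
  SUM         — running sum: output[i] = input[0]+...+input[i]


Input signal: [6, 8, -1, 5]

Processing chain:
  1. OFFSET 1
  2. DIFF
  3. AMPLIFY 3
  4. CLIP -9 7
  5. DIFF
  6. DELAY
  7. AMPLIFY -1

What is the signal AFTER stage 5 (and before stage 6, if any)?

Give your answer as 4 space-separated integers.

Input: [6, 8, -1, 5]
Stage 1 (OFFSET 1): 6+1=7, 8+1=9, -1+1=0, 5+1=6 -> [7, 9, 0, 6]
Stage 2 (DIFF): s[0]=7, 9-7=2, 0-9=-9, 6-0=6 -> [7, 2, -9, 6]
Stage 3 (AMPLIFY 3): 7*3=21, 2*3=6, -9*3=-27, 6*3=18 -> [21, 6, -27, 18]
Stage 4 (CLIP -9 7): clip(21,-9,7)=7, clip(6,-9,7)=6, clip(-27,-9,7)=-9, clip(18,-9,7)=7 -> [7, 6, -9, 7]
Stage 5 (DIFF): s[0]=7, 6-7=-1, -9-6=-15, 7--9=16 -> [7, -1, -15, 16]

Answer: 7 -1 -15 16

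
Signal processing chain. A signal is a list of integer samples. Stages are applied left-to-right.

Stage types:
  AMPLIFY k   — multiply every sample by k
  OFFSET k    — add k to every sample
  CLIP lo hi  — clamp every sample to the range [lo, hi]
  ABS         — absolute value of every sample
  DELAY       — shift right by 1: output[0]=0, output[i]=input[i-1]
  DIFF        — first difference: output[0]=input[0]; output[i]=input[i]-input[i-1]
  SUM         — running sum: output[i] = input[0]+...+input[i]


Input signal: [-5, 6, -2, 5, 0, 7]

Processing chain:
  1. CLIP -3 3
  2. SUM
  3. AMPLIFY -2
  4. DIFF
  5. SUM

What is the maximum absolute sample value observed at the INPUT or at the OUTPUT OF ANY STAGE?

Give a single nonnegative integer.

Answer: 8

Derivation:
Input: [-5, 6, -2, 5, 0, 7] (max |s|=7)
Stage 1 (CLIP -3 3): clip(-5,-3,3)=-3, clip(6,-3,3)=3, clip(-2,-3,3)=-2, clip(5,-3,3)=3, clip(0,-3,3)=0, clip(7,-3,3)=3 -> [-3, 3, -2, 3, 0, 3] (max |s|=3)
Stage 2 (SUM): sum[0..0]=-3, sum[0..1]=0, sum[0..2]=-2, sum[0..3]=1, sum[0..4]=1, sum[0..5]=4 -> [-3, 0, -2, 1, 1, 4] (max |s|=4)
Stage 3 (AMPLIFY -2): -3*-2=6, 0*-2=0, -2*-2=4, 1*-2=-2, 1*-2=-2, 4*-2=-8 -> [6, 0, 4, -2, -2, -8] (max |s|=8)
Stage 4 (DIFF): s[0]=6, 0-6=-6, 4-0=4, -2-4=-6, -2--2=0, -8--2=-6 -> [6, -6, 4, -6, 0, -6] (max |s|=6)
Stage 5 (SUM): sum[0..0]=6, sum[0..1]=0, sum[0..2]=4, sum[0..3]=-2, sum[0..4]=-2, sum[0..5]=-8 -> [6, 0, 4, -2, -2, -8] (max |s|=8)
Overall max amplitude: 8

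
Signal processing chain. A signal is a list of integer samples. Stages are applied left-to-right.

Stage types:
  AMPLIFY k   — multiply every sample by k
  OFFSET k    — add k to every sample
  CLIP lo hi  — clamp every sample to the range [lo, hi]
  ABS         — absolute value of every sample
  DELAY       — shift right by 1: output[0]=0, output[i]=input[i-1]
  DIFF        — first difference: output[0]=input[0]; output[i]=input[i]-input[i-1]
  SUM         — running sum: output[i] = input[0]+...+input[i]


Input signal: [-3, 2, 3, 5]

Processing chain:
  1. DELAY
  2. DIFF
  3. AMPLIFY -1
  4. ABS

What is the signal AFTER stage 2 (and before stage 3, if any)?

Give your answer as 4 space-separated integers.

Input: [-3, 2, 3, 5]
Stage 1 (DELAY): [0, -3, 2, 3] = [0, -3, 2, 3] -> [0, -3, 2, 3]
Stage 2 (DIFF): s[0]=0, -3-0=-3, 2--3=5, 3-2=1 -> [0, -3, 5, 1]

Answer: 0 -3 5 1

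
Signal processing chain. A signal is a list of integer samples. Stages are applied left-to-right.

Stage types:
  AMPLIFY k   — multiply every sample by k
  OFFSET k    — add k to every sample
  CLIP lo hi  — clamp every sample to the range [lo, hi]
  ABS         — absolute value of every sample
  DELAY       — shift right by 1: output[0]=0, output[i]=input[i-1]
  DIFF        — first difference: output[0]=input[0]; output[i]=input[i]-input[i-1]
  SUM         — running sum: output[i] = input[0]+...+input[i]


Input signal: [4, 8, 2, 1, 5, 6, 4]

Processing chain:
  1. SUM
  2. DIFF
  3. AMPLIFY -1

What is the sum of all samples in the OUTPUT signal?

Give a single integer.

Input: [4, 8, 2, 1, 5, 6, 4]
Stage 1 (SUM): sum[0..0]=4, sum[0..1]=12, sum[0..2]=14, sum[0..3]=15, sum[0..4]=20, sum[0..5]=26, sum[0..6]=30 -> [4, 12, 14, 15, 20, 26, 30]
Stage 2 (DIFF): s[0]=4, 12-4=8, 14-12=2, 15-14=1, 20-15=5, 26-20=6, 30-26=4 -> [4, 8, 2, 1, 5, 6, 4]
Stage 3 (AMPLIFY -1): 4*-1=-4, 8*-1=-8, 2*-1=-2, 1*-1=-1, 5*-1=-5, 6*-1=-6, 4*-1=-4 -> [-4, -8, -2, -1, -5, -6, -4]
Output sum: -30

Answer: -30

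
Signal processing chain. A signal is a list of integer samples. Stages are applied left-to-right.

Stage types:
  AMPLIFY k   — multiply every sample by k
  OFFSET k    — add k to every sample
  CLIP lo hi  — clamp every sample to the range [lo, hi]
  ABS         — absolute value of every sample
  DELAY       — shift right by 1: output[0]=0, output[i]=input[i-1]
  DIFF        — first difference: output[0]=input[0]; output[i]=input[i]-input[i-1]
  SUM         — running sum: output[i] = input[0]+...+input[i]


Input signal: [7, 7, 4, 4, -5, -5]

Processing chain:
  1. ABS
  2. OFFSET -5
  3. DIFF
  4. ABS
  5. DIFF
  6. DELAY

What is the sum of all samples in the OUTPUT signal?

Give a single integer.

Answer: 1

Derivation:
Input: [7, 7, 4, 4, -5, -5]
Stage 1 (ABS): |7|=7, |7|=7, |4|=4, |4|=4, |-5|=5, |-5|=5 -> [7, 7, 4, 4, 5, 5]
Stage 2 (OFFSET -5): 7+-5=2, 7+-5=2, 4+-5=-1, 4+-5=-1, 5+-5=0, 5+-5=0 -> [2, 2, -1, -1, 0, 0]
Stage 3 (DIFF): s[0]=2, 2-2=0, -1-2=-3, -1--1=0, 0--1=1, 0-0=0 -> [2, 0, -3, 0, 1, 0]
Stage 4 (ABS): |2|=2, |0|=0, |-3|=3, |0|=0, |1|=1, |0|=0 -> [2, 0, 3, 0, 1, 0]
Stage 5 (DIFF): s[0]=2, 0-2=-2, 3-0=3, 0-3=-3, 1-0=1, 0-1=-1 -> [2, -2, 3, -3, 1, -1]
Stage 6 (DELAY): [0, 2, -2, 3, -3, 1] = [0, 2, -2, 3, -3, 1] -> [0, 2, -2, 3, -3, 1]
Output sum: 1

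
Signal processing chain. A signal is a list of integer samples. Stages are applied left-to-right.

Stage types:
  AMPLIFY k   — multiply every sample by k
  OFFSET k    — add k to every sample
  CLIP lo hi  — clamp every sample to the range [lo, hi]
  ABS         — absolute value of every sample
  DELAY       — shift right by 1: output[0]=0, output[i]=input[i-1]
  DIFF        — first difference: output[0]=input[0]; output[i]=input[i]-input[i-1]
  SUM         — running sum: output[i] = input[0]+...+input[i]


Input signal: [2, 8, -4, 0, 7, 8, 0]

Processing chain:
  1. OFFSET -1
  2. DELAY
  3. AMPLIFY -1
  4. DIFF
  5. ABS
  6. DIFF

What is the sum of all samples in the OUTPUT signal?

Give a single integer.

Input: [2, 8, -4, 0, 7, 8, 0]
Stage 1 (OFFSET -1): 2+-1=1, 8+-1=7, -4+-1=-5, 0+-1=-1, 7+-1=6, 8+-1=7, 0+-1=-1 -> [1, 7, -5, -1, 6, 7, -1]
Stage 2 (DELAY): [0, 1, 7, -5, -1, 6, 7] = [0, 1, 7, -5, -1, 6, 7] -> [0, 1, 7, -5, -1, 6, 7]
Stage 3 (AMPLIFY -1): 0*-1=0, 1*-1=-1, 7*-1=-7, -5*-1=5, -1*-1=1, 6*-1=-6, 7*-1=-7 -> [0, -1, -7, 5, 1, -6, -7]
Stage 4 (DIFF): s[0]=0, -1-0=-1, -7--1=-6, 5--7=12, 1-5=-4, -6-1=-7, -7--6=-1 -> [0, -1, -6, 12, -4, -7, -1]
Stage 5 (ABS): |0|=0, |-1|=1, |-6|=6, |12|=12, |-4|=4, |-7|=7, |-1|=1 -> [0, 1, 6, 12, 4, 7, 1]
Stage 6 (DIFF): s[0]=0, 1-0=1, 6-1=5, 12-6=6, 4-12=-8, 7-4=3, 1-7=-6 -> [0, 1, 5, 6, -8, 3, -6]
Output sum: 1

Answer: 1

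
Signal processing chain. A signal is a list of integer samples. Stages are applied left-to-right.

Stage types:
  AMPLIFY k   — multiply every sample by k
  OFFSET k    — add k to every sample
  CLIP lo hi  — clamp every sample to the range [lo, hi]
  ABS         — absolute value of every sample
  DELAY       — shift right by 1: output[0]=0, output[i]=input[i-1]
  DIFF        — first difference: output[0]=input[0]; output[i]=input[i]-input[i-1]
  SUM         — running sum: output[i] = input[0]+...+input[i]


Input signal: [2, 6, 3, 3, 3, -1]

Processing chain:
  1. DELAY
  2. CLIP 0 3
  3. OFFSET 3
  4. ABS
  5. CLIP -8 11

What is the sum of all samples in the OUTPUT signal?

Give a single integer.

Input: [2, 6, 3, 3, 3, -1]
Stage 1 (DELAY): [0, 2, 6, 3, 3, 3] = [0, 2, 6, 3, 3, 3] -> [0, 2, 6, 3, 3, 3]
Stage 2 (CLIP 0 3): clip(0,0,3)=0, clip(2,0,3)=2, clip(6,0,3)=3, clip(3,0,3)=3, clip(3,0,3)=3, clip(3,0,3)=3 -> [0, 2, 3, 3, 3, 3]
Stage 3 (OFFSET 3): 0+3=3, 2+3=5, 3+3=6, 3+3=6, 3+3=6, 3+3=6 -> [3, 5, 6, 6, 6, 6]
Stage 4 (ABS): |3|=3, |5|=5, |6|=6, |6|=6, |6|=6, |6|=6 -> [3, 5, 6, 6, 6, 6]
Stage 5 (CLIP -8 11): clip(3,-8,11)=3, clip(5,-8,11)=5, clip(6,-8,11)=6, clip(6,-8,11)=6, clip(6,-8,11)=6, clip(6,-8,11)=6 -> [3, 5, 6, 6, 6, 6]
Output sum: 32

Answer: 32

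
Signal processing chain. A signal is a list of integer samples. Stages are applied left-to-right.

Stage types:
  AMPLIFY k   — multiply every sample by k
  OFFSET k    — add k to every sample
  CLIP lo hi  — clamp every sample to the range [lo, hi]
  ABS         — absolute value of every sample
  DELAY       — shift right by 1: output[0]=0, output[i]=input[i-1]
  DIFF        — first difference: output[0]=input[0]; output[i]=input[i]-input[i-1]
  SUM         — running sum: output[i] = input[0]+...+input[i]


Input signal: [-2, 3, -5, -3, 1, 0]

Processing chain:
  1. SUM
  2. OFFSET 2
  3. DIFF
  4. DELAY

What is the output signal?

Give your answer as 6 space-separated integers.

Answer: 0 0 3 -5 -3 1

Derivation:
Input: [-2, 3, -5, -3, 1, 0]
Stage 1 (SUM): sum[0..0]=-2, sum[0..1]=1, sum[0..2]=-4, sum[0..3]=-7, sum[0..4]=-6, sum[0..5]=-6 -> [-2, 1, -4, -7, -6, -6]
Stage 2 (OFFSET 2): -2+2=0, 1+2=3, -4+2=-2, -7+2=-5, -6+2=-4, -6+2=-4 -> [0, 3, -2, -5, -4, -4]
Stage 3 (DIFF): s[0]=0, 3-0=3, -2-3=-5, -5--2=-3, -4--5=1, -4--4=0 -> [0, 3, -5, -3, 1, 0]
Stage 4 (DELAY): [0, 0, 3, -5, -3, 1] = [0, 0, 3, -5, -3, 1] -> [0, 0, 3, -5, -3, 1]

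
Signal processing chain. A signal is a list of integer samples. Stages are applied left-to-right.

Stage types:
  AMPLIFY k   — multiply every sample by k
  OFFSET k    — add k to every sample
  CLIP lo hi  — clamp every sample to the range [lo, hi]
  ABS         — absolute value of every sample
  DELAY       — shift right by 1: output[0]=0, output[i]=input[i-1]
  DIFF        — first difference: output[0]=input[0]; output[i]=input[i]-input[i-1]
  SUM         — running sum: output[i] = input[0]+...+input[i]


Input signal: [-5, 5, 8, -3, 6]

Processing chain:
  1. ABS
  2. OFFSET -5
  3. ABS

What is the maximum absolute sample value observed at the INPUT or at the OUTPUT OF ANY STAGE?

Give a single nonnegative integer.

Answer: 8

Derivation:
Input: [-5, 5, 8, -3, 6] (max |s|=8)
Stage 1 (ABS): |-5|=5, |5|=5, |8|=8, |-3|=3, |6|=6 -> [5, 5, 8, 3, 6] (max |s|=8)
Stage 2 (OFFSET -5): 5+-5=0, 5+-5=0, 8+-5=3, 3+-5=-2, 6+-5=1 -> [0, 0, 3, -2, 1] (max |s|=3)
Stage 3 (ABS): |0|=0, |0|=0, |3|=3, |-2|=2, |1|=1 -> [0, 0, 3, 2, 1] (max |s|=3)
Overall max amplitude: 8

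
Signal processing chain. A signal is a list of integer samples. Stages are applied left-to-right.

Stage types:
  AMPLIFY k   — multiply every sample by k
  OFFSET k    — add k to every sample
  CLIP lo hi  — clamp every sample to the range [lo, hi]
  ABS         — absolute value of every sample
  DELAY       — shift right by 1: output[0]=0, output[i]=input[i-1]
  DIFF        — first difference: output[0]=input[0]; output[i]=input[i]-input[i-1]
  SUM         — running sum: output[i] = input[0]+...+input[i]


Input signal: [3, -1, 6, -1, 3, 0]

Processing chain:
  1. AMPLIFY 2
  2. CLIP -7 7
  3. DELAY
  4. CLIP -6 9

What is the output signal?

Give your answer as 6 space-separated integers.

Answer: 0 6 -2 7 -2 6

Derivation:
Input: [3, -1, 6, -1, 3, 0]
Stage 1 (AMPLIFY 2): 3*2=6, -1*2=-2, 6*2=12, -1*2=-2, 3*2=6, 0*2=0 -> [6, -2, 12, -2, 6, 0]
Stage 2 (CLIP -7 7): clip(6,-7,7)=6, clip(-2,-7,7)=-2, clip(12,-7,7)=7, clip(-2,-7,7)=-2, clip(6,-7,7)=6, clip(0,-7,7)=0 -> [6, -2, 7, -2, 6, 0]
Stage 3 (DELAY): [0, 6, -2, 7, -2, 6] = [0, 6, -2, 7, -2, 6] -> [0, 6, -2, 7, -2, 6]
Stage 4 (CLIP -6 9): clip(0,-6,9)=0, clip(6,-6,9)=6, clip(-2,-6,9)=-2, clip(7,-6,9)=7, clip(-2,-6,9)=-2, clip(6,-6,9)=6 -> [0, 6, -2, 7, -2, 6]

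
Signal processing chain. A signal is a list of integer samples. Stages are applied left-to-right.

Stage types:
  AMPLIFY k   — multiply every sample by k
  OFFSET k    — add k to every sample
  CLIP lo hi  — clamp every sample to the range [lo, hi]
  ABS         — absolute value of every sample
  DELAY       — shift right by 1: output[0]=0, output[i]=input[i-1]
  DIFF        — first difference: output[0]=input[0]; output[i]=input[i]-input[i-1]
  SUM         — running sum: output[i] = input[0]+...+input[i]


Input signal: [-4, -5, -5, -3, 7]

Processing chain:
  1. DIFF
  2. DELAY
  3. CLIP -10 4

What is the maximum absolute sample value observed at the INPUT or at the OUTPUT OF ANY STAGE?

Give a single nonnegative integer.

Answer: 10

Derivation:
Input: [-4, -5, -5, -3, 7] (max |s|=7)
Stage 1 (DIFF): s[0]=-4, -5--4=-1, -5--5=0, -3--5=2, 7--3=10 -> [-4, -1, 0, 2, 10] (max |s|=10)
Stage 2 (DELAY): [0, -4, -1, 0, 2] = [0, -4, -1, 0, 2] -> [0, -4, -1, 0, 2] (max |s|=4)
Stage 3 (CLIP -10 4): clip(0,-10,4)=0, clip(-4,-10,4)=-4, clip(-1,-10,4)=-1, clip(0,-10,4)=0, clip(2,-10,4)=2 -> [0, -4, -1, 0, 2] (max |s|=4)
Overall max amplitude: 10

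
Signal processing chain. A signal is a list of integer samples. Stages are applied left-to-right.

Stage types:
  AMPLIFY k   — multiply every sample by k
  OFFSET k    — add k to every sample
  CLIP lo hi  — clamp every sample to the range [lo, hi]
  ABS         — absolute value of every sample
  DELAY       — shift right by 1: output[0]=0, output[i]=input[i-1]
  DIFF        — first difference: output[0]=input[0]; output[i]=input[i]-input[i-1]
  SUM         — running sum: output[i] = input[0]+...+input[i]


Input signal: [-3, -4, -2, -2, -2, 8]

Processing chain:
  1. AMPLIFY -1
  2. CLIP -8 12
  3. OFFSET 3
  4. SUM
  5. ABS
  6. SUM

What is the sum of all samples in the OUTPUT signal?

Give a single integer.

Input: [-3, -4, -2, -2, -2, 8]
Stage 1 (AMPLIFY -1): -3*-1=3, -4*-1=4, -2*-1=2, -2*-1=2, -2*-1=2, 8*-1=-8 -> [3, 4, 2, 2, 2, -8]
Stage 2 (CLIP -8 12): clip(3,-8,12)=3, clip(4,-8,12)=4, clip(2,-8,12)=2, clip(2,-8,12)=2, clip(2,-8,12)=2, clip(-8,-8,12)=-8 -> [3, 4, 2, 2, 2, -8]
Stage 3 (OFFSET 3): 3+3=6, 4+3=7, 2+3=5, 2+3=5, 2+3=5, -8+3=-5 -> [6, 7, 5, 5, 5, -5]
Stage 4 (SUM): sum[0..0]=6, sum[0..1]=13, sum[0..2]=18, sum[0..3]=23, sum[0..4]=28, sum[0..5]=23 -> [6, 13, 18, 23, 28, 23]
Stage 5 (ABS): |6|=6, |13|=13, |18|=18, |23|=23, |28|=28, |23|=23 -> [6, 13, 18, 23, 28, 23]
Stage 6 (SUM): sum[0..0]=6, sum[0..1]=19, sum[0..2]=37, sum[0..3]=60, sum[0..4]=88, sum[0..5]=111 -> [6, 19, 37, 60, 88, 111]
Output sum: 321

Answer: 321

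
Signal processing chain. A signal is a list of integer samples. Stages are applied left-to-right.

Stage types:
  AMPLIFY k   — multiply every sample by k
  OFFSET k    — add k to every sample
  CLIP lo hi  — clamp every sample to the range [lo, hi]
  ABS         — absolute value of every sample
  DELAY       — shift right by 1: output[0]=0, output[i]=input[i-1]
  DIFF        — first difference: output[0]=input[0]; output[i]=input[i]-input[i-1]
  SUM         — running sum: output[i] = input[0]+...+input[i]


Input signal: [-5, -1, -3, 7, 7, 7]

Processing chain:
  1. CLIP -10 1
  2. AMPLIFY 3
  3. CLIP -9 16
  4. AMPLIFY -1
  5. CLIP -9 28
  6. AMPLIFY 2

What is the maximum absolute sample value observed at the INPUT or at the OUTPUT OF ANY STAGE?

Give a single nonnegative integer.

Answer: 18

Derivation:
Input: [-5, -1, -3, 7, 7, 7] (max |s|=7)
Stage 1 (CLIP -10 1): clip(-5,-10,1)=-5, clip(-1,-10,1)=-1, clip(-3,-10,1)=-3, clip(7,-10,1)=1, clip(7,-10,1)=1, clip(7,-10,1)=1 -> [-5, -1, -3, 1, 1, 1] (max |s|=5)
Stage 2 (AMPLIFY 3): -5*3=-15, -1*3=-3, -3*3=-9, 1*3=3, 1*3=3, 1*3=3 -> [-15, -3, -9, 3, 3, 3] (max |s|=15)
Stage 3 (CLIP -9 16): clip(-15,-9,16)=-9, clip(-3,-9,16)=-3, clip(-9,-9,16)=-9, clip(3,-9,16)=3, clip(3,-9,16)=3, clip(3,-9,16)=3 -> [-9, -3, -9, 3, 3, 3] (max |s|=9)
Stage 4 (AMPLIFY -1): -9*-1=9, -3*-1=3, -9*-1=9, 3*-1=-3, 3*-1=-3, 3*-1=-3 -> [9, 3, 9, -3, -3, -3] (max |s|=9)
Stage 5 (CLIP -9 28): clip(9,-9,28)=9, clip(3,-9,28)=3, clip(9,-9,28)=9, clip(-3,-9,28)=-3, clip(-3,-9,28)=-3, clip(-3,-9,28)=-3 -> [9, 3, 9, -3, -3, -3] (max |s|=9)
Stage 6 (AMPLIFY 2): 9*2=18, 3*2=6, 9*2=18, -3*2=-6, -3*2=-6, -3*2=-6 -> [18, 6, 18, -6, -6, -6] (max |s|=18)
Overall max amplitude: 18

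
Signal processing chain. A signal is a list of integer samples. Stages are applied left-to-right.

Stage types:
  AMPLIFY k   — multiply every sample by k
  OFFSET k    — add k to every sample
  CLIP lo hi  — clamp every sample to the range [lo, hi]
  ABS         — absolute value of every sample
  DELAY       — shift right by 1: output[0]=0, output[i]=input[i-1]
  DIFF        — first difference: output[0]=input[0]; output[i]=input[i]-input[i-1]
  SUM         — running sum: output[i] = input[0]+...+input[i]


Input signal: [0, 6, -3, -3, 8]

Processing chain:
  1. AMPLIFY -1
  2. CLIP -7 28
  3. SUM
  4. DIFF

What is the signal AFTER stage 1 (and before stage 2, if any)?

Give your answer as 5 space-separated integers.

Input: [0, 6, -3, -3, 8]
Stage 1 (AMPLIFY -1): 0*-1=0, 6*-1=-6, -3*-1=3, -3*-1=3, 8*-1=-8 -> [0, -6, 3, 3, -8]

Answer: 0 -6 3 3 -8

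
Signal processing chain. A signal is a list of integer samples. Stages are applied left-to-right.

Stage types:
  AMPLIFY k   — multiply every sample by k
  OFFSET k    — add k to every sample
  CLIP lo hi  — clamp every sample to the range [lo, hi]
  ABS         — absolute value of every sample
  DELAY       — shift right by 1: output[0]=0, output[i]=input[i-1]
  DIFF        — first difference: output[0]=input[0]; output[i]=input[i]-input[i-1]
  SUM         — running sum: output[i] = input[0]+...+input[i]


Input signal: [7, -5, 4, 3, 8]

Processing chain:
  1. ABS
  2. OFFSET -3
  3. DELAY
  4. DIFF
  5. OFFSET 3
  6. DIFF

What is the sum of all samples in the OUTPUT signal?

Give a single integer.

Input: [7, -5, 4, 3, 8]
Stage 1 (ABS): |7|=7, |-5|=5, |4|=4, |3|=3, |8|=8 -> [7, 5, 4, 3, 8]
Stage 2 (OFFSET -3): 7+-3=4, 5+-3=2, 4+-3=1, 3+-3=0, 8+-3=5 -> [4, 2, 1, 0, 5]
Stage 3 (DELAY): [0, 4, 2, 1, 0] = [0, 4, 2, 1, 0] -> [0, 4, 2, 1, 0]
Stage 4 (DIFF): s[0]=0, 4-0=4, 2-4=-2, 1-2=-1, 0-1=-1 -> [0, 4, -2, -1, -1]
Stage 5 (OFFSET 3): 0+3=3, 4+3=7, -2+3=1, -1+3=2, -1+3=2 -> [3, 7, 1, 2, 2]
Stage 6 (DIFF): s[0]=3, 7-3=4, 1-7=-6, 2-1=1, 2-2=0 -> [3, 4, -6, 1, 0]
Output sum: 2

Answer: 2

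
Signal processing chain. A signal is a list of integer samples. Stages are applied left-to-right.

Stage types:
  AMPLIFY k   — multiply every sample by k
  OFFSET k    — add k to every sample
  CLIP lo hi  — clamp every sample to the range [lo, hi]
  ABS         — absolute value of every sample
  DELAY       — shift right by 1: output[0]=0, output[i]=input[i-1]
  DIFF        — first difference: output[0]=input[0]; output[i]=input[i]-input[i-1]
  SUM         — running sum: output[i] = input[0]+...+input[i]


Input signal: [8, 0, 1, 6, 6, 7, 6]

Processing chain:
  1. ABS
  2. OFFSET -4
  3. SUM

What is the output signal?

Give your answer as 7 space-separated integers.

Input: [8, 0, 1, 6, 6, 7, 6]
Stage 1 (ABS): |8|=8, |0|=0, |1|=1, |6|=6, |6|=6, |7|=7, |6|=6 -> [8, 0, 1, 6, 6, 7, 6]
Stage 2 (OFFSET -4): 8+-4=4, 0+-4=-4, 1+-4=-3, 6+-4=2, 6+-4=2, 7+-4=3, 6+-4=2 -> [4, -4, -3, 2, 2, 3, 2]
Stage 3 (SUM): sum[0..0]=4, sum[0..1]=0, sum[0..2]=-3, sum[0..3]=-1, sum[0..4]=1, sum[0..5]=4, sum[0..6]=6 -> [4, 0, -3, -1, 1, 4, 6]

Answer: 4 0 -3 -1 1 4 6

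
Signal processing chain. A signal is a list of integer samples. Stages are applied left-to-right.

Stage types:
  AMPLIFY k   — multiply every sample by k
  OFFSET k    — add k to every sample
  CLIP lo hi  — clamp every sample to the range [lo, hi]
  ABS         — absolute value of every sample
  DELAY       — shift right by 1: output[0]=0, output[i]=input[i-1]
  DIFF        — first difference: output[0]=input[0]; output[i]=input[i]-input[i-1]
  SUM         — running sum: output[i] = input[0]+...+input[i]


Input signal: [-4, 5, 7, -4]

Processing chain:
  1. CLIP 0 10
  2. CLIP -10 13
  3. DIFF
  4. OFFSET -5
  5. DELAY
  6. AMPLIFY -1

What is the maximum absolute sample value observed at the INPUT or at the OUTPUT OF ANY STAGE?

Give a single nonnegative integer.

Input: [-4, 5, 7, -4] (max |s|=7)
Stage 1 (CLIP 0 10): clip(-4,0,10)=0, clip(5,0,10)=5, clip(7,0,10)=7, clip(-4,0,10)=0 -> [0, 5, 7, 0] (max |s|=7)
Stage 2 (CLIP -10 13): clip(0,-10,13)=0, clip(5,-10,13)=5, clip(7,-10,13)=7, clip(0,-10,13)=0 -> [0, 5, 7, 0] (max |s|=7)
Stage 3 (DIFF): s[0]=0, 5-0=5, 7-5=2, 0-7=-7 -> [0, 5, 2, -7] (max |s|=7)
Stage 4 (OFFSET -5): 0+-5=-5, 5+-5=0, 2+-5=-3, -7+-5=-12 -> [-5, 0, -3, -12] (max |s|=12)
Stage 5 (DELAY): [0, -5, 0, -3] = [0, -5, 0, -3] -> [0, -5, 0, -3] (max |s|=5)
Stage 6 (AMPLIFY -1): 0*-1=0, -5*-1=5, 0*-1=0, -3*-1=3 -> [0, 5, 0, 3] (max |s|=5)
Overall max amplitude: 12

Answer: 12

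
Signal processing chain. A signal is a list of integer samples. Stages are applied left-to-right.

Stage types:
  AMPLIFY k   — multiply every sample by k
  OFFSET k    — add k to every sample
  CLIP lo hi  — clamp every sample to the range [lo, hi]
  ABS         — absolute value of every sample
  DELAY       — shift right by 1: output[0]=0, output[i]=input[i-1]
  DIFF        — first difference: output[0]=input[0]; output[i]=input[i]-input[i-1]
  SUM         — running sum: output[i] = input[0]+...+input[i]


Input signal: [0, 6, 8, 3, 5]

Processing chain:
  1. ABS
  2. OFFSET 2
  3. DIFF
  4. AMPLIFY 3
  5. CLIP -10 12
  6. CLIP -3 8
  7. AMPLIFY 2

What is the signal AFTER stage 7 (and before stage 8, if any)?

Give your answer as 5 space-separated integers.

Input: [0, 6, 8, 3, 5]
Stage 1 (ABS): |0|=0, |6|=6, |8|=8, |3|=3, |5|=5 -> [0, 6, 8, 3, 5]
Stage 2 (OFFSET 2): 0+2=2, 6+2=8, 8+2=10, 3+2=5, 5+2=7 -> [2, 8, 10, 5, 7]
Stage 3 (DIFF): s[0]=2, 8-2=6, 10-8=2, 5-10=-5, 7-5=2 -> [2, 6, 2, -5, 2]
Stage 4 (AMPLIFY 3): 2*3=6, 6*3=18, 2*3=6, -5*3=-15, 2*3=6 -> [6, 18, 6, -15, 6]
Stage 5 (CLIP -10 12): clip(6,-10,12)=6, clip(18,-10,12)=12, clip(6,-10,12)=6, clip(-15,-10,12)=-10, clip(6,-10,12)=6 -> [6, 12, 6, -10, 6]
Stage 6 (CLIP -3 8): clip(6,-3,8)=6, clip(12,-3,8)=8, clip(6,-3,8)=6, clip(-10,-3,8)=-3, clip(6,-3,8)=6 -> [6, 8, 6, -3, 6]
Stage 7 (AMPLIFY 2): 6*2=12, 8*2=16, 6*2=12, -3*2=-6, 6*2=12 -> [12, 16, 12, -6, 12]

Answer: 12 16 12 -6 12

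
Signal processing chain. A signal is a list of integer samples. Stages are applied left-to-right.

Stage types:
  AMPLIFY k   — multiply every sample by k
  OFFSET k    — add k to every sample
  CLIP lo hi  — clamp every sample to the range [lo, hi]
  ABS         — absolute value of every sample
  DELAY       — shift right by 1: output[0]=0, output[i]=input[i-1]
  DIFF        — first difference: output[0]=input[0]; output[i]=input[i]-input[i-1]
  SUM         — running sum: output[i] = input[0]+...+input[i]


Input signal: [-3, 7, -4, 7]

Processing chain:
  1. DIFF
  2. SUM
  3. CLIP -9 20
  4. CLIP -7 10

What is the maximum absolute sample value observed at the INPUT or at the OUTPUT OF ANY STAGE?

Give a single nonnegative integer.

Input: [-3, 7, -4, 7] (max |s|=7)
Stage 1 (DIFF): s[0]=-3, 7--3=10, -4-7=-11, 7--4=11 -> [-3, 10, -11, 11] (max |s|=11)
Stage 2 (SUM): sum[0..0]=-3, sum[0..1]=7, sum[0..2]=-4, sum[0..3]=7 -> [-3, 7, -4, 7] (max |s|=7)
Stage 3 (CLIP -9 20): clip(-3,-9,20)=-3, clip(7,-9,20)=7, clip(-4,-9,20)=-4, clip(7,-9,20)=7 -> [-3, 7, -4, 7] (max |s|=7)
Stage 4 (CLIP -7 10): clip(-3,-7,10)=-3, clip(7,-7,10)=7, clip(-4,-7,10)=-4, clip(7,-7,10)=7 -> [-3, 7, -4, 7] (max |s|=7)
Overall max amplitude: 11

Answer: 11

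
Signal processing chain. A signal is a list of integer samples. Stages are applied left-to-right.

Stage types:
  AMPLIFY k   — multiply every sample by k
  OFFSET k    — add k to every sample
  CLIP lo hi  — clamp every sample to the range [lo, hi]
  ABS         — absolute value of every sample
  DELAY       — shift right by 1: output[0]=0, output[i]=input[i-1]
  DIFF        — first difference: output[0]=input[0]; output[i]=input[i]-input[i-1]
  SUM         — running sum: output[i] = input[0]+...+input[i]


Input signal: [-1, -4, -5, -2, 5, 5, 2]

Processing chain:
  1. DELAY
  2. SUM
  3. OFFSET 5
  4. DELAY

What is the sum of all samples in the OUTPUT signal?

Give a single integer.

Input: [-1, -4, -5, -2, 5, 5, 2]
Stage 1 (DELAY): [0, -1, -4, -5, -2, 5, 5] = [0, -1, -4, -5, -2, 5, 5] -> [0, -1, -4, -5, -2, 5, 5]
Stage 2 (SUM): sum[0..0]=0, sum[0..1]=-1, sum[0..2]=-5, sum[0..3]=-10, sum[0..4]=-12, sum[0..5]=-7, sum[0..6]=-2 -> [0, -1, -5, -10, -12, -7, -2]
Stage 3 (OFFSET 5): 0+5=5, -1+5=4, -5+5=0, -10+5=-5, -12+5=-7, -7+5=-2, -2+5=3 -> [5, 4, 0, -5, -7, -2, 3]
Stage 4 (DELAY): [0, 5, 4, 0, -5, -7, -2] = [0, 5, 4, 0, -5, -7, -2] -> [0, 5, 4, 0, -5, -7, -2]
Output sum: -5

Answer: -5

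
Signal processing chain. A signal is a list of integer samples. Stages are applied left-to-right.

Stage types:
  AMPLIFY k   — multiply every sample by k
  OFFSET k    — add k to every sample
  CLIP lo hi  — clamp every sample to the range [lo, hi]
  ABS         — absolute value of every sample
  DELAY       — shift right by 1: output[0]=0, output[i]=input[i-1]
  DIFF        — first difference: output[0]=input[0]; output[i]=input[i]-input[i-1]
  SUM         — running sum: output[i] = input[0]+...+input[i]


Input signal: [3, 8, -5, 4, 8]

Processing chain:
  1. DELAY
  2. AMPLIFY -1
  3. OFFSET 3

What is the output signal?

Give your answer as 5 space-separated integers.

Answer: 3 0 -5 8 -1

Derivation:
Input: [3, 8, -5, 4, 8]
Stage 1 (DELAY): [0, 3, 8, -5, 4] = [0, 3, 8, -5, 4] -> [0, 3, 8, -5, 4]
Stage 2 (AMPLIFY -1): 0*-1=0, 3*-1=-3, 8*-1=-8, -5*-1=5, 4*-1=-4 -> [0, -3, -8, 5, -4]
Stage 3 (OFFSET 3): 0+3=3, -3+3=0, -8+3=-5, 5+3=8, -4+3=-1 -> [3, 0, -5, 8, -1]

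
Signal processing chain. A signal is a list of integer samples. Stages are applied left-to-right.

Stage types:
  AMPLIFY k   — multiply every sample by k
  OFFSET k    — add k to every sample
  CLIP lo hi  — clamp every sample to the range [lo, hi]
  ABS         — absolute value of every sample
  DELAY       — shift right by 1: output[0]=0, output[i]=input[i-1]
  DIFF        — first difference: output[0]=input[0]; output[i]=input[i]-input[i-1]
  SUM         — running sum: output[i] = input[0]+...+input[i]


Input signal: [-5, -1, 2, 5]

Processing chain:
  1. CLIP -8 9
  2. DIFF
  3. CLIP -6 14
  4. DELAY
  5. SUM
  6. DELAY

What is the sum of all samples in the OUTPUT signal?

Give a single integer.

Input: [-5, -1, 2, 5]
Stage 1 (CLIP -8 9): clip(-5,-8,9)=-5, clip(-1,-8,9)=-1, clip(2,-8,9)=2, clip(5,-8,9)=5 -> [-5, -1, 2, 5]
Stage 2 (DIFF): s[0]=-5, -1--5=4, 2--1=3, 5-2=3 -> [-5, 4, 3, 3]
Stage 3 (CLIP -6 14): clip(-5,-6,14)=-5, clip(4,-6,14)=4, clip(3,-6,14)=3, clip(3,-6,14)=3 -> [-5, 4, 3, 3]
Stage 4 (DELAY): [0, -5, 4, 3] = [0, -5, 4, 3] -> [0, -5, 4, 3]
Stage 5 (SUM): sum[0..0]=0, sum[0..1]=-5, sum[0..2]=-1, sum[0..3]=2 -> [0, -5, -1, 2]
Stage 6 (DELAY): [0, 0, -5, -1] = [0, 0, -5, -1] -> [0, 0, -5, -1]
Output sum: -6

Answer: -6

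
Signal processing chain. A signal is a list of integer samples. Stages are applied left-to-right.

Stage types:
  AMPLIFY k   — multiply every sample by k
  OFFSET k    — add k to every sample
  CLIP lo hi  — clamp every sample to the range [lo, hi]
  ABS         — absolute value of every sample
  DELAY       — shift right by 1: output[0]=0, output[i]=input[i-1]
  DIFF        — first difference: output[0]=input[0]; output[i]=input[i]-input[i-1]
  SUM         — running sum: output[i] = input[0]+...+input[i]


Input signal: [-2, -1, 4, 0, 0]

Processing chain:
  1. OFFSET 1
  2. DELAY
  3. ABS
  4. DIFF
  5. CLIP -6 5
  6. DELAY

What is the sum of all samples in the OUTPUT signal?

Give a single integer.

Input: [-2, -1, 4, 0, 0]
Stage 1 (OFFSET 1): -2+1=-1, -1+1=0, 4+1=5, 0+1=1, 0+1=1 -> [-1, 0, 5, 1, 1]
Stage 2 (DELAY): [0, -1, 0, 5, 1] = [0, -1, 0, 5, 1] -> [0, -1, 0, 5, 1]
Stage 3 (ABS): |0|=0, |-1|=1, |0|=0, |5|=5, |1|=1 -> [0, 1, 0, 5, 1]
Stage 4 (DIFF): s[0]=0, 1-0=1, 0-1=-1, 5-0=5, 1-5=-4 -> [0, 1, -1, 5, -4]
Stage 5 (CLIP -6 5): clip(0,-6,5)=0, clip(1,-6,5)=1, clip(-1,-6,5)=-1, clip(5,-6,5)=5, clip(-4,-6,5)=-4 -> [0, 1, -1, 5, -4]
Stage 6 (DELAY): [0, 0, 1, -1, 5] = [0, 0, 1, -1, 5] -> [0, 0, 1, -1, 5]
Output sum: 5

Answer: 5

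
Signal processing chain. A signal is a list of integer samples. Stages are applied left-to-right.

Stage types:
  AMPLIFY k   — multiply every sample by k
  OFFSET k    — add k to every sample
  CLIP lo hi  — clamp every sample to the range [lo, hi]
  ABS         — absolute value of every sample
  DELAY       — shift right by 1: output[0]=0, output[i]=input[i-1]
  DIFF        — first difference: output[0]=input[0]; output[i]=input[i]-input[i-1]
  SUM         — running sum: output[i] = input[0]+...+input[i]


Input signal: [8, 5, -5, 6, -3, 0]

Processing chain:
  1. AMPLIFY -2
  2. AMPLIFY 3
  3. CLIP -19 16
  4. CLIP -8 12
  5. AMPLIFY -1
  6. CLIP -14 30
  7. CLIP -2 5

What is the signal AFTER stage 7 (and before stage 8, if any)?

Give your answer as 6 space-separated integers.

Answer: 5 5 -2 5 -2 0

Derivation:
Input: [8, 5, -5, 6, -3, 0]
Stage 1 (AMPLIFY -2): 8*-2=-16, 5*-2=-10, -5*-2=10, 6*-2=-12, -3*-2=6, 0*-2=0 -> [-16, -10, 10, -12, 6, 0]
Stage 2 (AMPLIFY 3): -16*3=-48, -10*3=-30, 10*3=30, -12*3=-36, 6*3=18, 0*3=0 -> [-48, -30, 30, -36, 18, 0]
Stage 3 (CLIP -19 16): clip(-48,-19,16)=-19, clip(-30,-19,16)=-19, clip(30,-19,16)=16, clip(-36,-19,16)=-19, clip(18,-19,16)=16, clip(0,-19,16)=0 -> [-19, -19, 16, -19, 16, 0]
Stage 4 (CLIP -8 12): clip(-19,-8,12)=-8, clip(-19,-8,12)=-8, clip(16,-8,12)=12, clip(-19,-8,12)=-8, clip(16,-8,12)=12, clip(0,-8,12)=0 -> [-8, -8, 12, -8, 12, 0]
Stage 5 (AMPLIFY -1): -8*-1=8, -8*-1=8, 12*-1=-12, -8*-1=8, 12*-1=-12, 0*-1=0 -> [8, 8, -12, 8, -12, 0]
Stage 6 (CLIP -14 30): clip(8,-14,30)=8, clip(8,-14,30)=8, clip(-12,-14,30)=-12, clip(8,-14,30)=8, clip(-12,-14,30)=-12, clip(0,-14,30)=0 -> [8, 8, -12, 8, -12, 0]
Stage 7 (CLIP -2 5): clip(8,-2,5)=5, clip(8,-2,5)=5, clip(-12,-2,5)=-2, clip(8,-2,5)=5, clip(-12,-2,5)=-2, clip(0,-2,5)=0 -> [5, 5, -2, 5, -2, 0]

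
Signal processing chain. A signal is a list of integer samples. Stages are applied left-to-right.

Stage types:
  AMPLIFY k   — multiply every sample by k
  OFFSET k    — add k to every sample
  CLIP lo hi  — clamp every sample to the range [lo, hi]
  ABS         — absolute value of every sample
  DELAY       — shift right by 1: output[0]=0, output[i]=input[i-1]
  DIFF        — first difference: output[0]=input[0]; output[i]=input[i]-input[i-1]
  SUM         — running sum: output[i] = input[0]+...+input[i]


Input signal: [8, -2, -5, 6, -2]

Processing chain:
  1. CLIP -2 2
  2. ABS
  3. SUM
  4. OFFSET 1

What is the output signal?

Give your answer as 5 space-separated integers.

Answer: 3 5 7 9 11

Derivation:
Input: [8, -2, -5, 6, -2]
Stage 1 (CLIP -2 2): clip(8,-2,2)=2, clip(-2,-2,2)=-2, clip(-5,-2,2)=-2, clip(6,-2,2)=2, clip(-2,-2,2)=-2 -> [2, -2, -2, 2, -2]
Stage 2 (ABS): |2|=2, |-2|=2, |-2|=2, |2|=2, |-2|=2 -> [2, 2, 2, 2, 2]
Stage 3 (SUM): sum[0..0]=2, sum[0..1]=4, sum[0..2]=6, sum[0..3]=8, sum[0..4]=10 -> [2, 4, 6, 8, 10]
Stage 4 (OFFSET 1): 2+1=3, 4+1=5, 6+1=7, 8+1=9, 10+1=11 -> [3, 5, 7, 9, 11]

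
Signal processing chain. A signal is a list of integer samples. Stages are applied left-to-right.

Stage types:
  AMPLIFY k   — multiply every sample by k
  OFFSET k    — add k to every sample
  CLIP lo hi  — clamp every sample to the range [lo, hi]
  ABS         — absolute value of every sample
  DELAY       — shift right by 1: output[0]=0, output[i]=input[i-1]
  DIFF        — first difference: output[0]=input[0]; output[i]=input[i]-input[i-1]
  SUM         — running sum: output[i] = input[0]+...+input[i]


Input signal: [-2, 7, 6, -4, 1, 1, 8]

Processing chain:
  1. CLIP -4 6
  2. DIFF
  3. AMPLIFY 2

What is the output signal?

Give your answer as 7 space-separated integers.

Answer: -4 16 0 -20 10 0 10

Derivation:
Input: [-2, 7, 6, -4, 1, 1, 8]
Stage 1 (CLIP -4 6): clip(-2,-4,6)=-2, clip(7,-4,6)=6, clip(6,-4,6)=6, clip(-4,-4,6)=-4, clip(1,-4,6)=1, clip(1,-4,6)=1, clip(8,-4,6)=6 -> [-2, 6, 6, -4, 1, 1, 6]
Stage 2 (DIFF): s[0]=-2, 6--2=8, 6-6=0, -4-6=-10, 1--4=5, 1-1=0, 6-1=5 -> [-2, 8, 0, -10, 5, 0, 5]
Stage 3 (AMPLIFY 2): -2*2=-4, 8*2=16, 0*2=0, -10*2=-20, 5*2=10, 0*2=0, 5*2=10 -> [-4, 16, 0, -20, 10, 0, 10]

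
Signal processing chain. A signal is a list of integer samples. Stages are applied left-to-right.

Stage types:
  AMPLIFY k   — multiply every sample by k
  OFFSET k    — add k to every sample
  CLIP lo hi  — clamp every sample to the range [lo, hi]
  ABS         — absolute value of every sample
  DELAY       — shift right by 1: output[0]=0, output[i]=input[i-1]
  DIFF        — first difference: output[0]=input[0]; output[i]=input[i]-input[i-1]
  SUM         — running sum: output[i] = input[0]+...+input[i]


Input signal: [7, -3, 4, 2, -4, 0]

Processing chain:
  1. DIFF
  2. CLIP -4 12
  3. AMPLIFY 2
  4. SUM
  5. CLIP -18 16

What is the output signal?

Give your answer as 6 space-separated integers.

Input: [7, -3, 4, 2, -4, 0]
Stage 1 (DIFF): s[0]=7, -3-7=-10, 4--3=7, 2-4=-2, -4-2=-6, 0--4=4 -> [7, -10, 7, -2, -6, 4]
Stage 2 (CLIP -4 12): clip(7,-4,12)=7, clip(-10,-4,12)=-4, clip(7,-4,12)=7, clip(-2,-4,12)=-2, clip(-6,-4,12)=-4, clip(4,-4,12)=4 -> [7, -4, 7, -2, -4, 4]
Stage 3 (AMPLIFY 2): 7*2=14, -4*2=-8, 7*2=14, -2*2=-4, -4*2=-8, 4*2=8 -> [14, -8, 14, -4, -8, 8]
Stage 4 (SUM): sum[0..0]=14, sum[0..1]=6, sum[0..2]=20, sum[0..3]=16, sum[0..4]=8, sum[0..5]=16 -> [14, 6, 20, 16, 8, 16]
Stage 5 (CLIP -18 16): clip(14,-18,16)=14, clip(6,-18,16)=6, clip(20,-18,16)=16, clip(16,-18,16)=16, clip(8,-18,16)=8, clip(16,-18,16)=16 -> [14, 6, 16, 16, 8, 16]

Answer: 14 6 16 16 8 16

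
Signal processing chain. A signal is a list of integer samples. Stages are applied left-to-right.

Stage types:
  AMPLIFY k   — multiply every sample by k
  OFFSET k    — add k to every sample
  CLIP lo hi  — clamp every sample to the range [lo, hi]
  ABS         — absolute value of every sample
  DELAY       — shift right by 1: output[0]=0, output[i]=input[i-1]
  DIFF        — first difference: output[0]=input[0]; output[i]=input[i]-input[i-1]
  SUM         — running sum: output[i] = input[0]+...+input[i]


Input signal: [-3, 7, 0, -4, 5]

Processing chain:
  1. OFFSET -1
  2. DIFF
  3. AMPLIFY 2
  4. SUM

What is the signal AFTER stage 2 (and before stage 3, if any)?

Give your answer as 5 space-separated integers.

Input: [-3, 7, 0, -4, 5]
Stage 1 (OFFSET -1): -3+-1=-4, 7+-1=6, 0+-1=-1, -4+-1=-5, 5+-1=4 -> [-4, 6, -1, -5, 4]
Stage 2 (DIFF): s[0]=-4, 6--4=10, -1-6=-7, -5--1=-4, 4--5=9 -> [-4, 10, -7, -4, 9]

Answer: -4 10 -7 -4 9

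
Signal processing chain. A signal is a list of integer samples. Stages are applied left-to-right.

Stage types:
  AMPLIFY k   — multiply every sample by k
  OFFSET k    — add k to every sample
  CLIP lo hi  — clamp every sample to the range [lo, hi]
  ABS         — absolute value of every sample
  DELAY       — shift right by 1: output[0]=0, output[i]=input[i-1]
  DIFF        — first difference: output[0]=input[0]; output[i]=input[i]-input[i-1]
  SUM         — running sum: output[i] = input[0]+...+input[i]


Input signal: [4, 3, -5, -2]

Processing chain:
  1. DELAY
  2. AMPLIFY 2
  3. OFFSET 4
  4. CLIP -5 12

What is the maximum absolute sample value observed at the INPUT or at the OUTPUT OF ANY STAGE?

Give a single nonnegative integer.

Answer: 12

Derivation:
Input: [4, 3, -5, -2] (max |s|=5)
Stage 1 (DELAY): [0, 4, 3, -5] = [0, 4, 3, -5] -> [0, 4, 3, -5] (max |s|=5)
Stage 2 (AMPLIFY 2): 0*2=0, 4*2=8, 3*2=6, -5*2=-10 -> [0, 8, 6, -10] (max |s|=10)
Stage 3 (OFFSET 4): 0+4=4, 8+4=12, 6+4=10, -10+4=-6 -> [4, 12, 10, -6] (max |s|=12)
Stage 4 (CLIP -5 12): clip(4,-5,12)=4, clip(12,-5,12)=12, clip(10,-5,12)=10, clip(-6,-5,12)=-5 -> [4, 12, 10, -5] (max |s|=12)
Overall max amplitude: 12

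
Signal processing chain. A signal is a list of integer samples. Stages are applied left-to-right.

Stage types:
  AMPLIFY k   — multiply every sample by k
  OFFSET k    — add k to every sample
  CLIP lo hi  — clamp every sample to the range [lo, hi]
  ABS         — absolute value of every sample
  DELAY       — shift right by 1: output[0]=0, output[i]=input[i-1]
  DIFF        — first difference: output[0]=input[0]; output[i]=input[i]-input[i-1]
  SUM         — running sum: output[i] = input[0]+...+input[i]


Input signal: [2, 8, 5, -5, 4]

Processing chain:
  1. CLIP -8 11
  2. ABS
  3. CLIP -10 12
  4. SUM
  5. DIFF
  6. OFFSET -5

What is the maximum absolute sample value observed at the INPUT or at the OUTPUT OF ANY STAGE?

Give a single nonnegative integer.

Answer: 24

Derivation:
Input: [2, 8, 5, -5, 4] (max |s|=8)
Stage 1 (CLIP -8 11): clip(2,-8,11)=2, clip(8,-8,11)=8, clip(5,-8,11)=5, clip(-5,-8,11)=-5, clip(4,-8,11)=4 -> [2, 8, 5, -5, 4] (max |s|=8)
Stage 2 (ABS): |2|=2, |8|=8, |5|=5, |-5|=5, |4|=4 -> [2, 8, 5, 5, 4] (max |s|=8)
Stage 3 (CLIP -10 12): clip(2,-10,12)=2, clip(8,-10,12)=8, clip(5,-10,12)=5, clip(5,-10,12)=5, clip(4,-10,12)=4 -> [2, 8, 5, 5, 4] (max |s|=8)
Stage 4 (SUM): sum[0..0]=2, sum[0..1]=10, sum[0..2]=15, sum[0..3]=20, sum[0..4]=24 -> [2, 10, 15, 20, 24] (max |s|=24)
Stage 5 (DIFF): s[0]=2, 10-2=8, 15-10=5, 20-15=5, 24-20=4 -> [2, 8, 5, 5, 4] (max |s|=8)
Stage 6 (OFFSET -5): 2+-5=-3, 8+-5=3, 5+-5=0, 5+-5=0, 4+-5=-1 -> [-3, 3, 0, 0, -1] (max |s|=3)
Overall max amplitude: 24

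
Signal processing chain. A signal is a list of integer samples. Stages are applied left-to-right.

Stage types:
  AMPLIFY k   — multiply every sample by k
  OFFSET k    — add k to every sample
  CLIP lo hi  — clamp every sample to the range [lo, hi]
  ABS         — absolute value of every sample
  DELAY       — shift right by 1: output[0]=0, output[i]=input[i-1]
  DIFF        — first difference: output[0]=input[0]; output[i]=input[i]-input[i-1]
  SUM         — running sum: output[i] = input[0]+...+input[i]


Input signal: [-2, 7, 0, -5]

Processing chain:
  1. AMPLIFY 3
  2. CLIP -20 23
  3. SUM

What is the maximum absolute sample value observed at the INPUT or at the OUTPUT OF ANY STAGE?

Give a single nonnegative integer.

Input: [-2, 7, 0, -5] (max |s|=7)
Stage 1 (AMPLIFY 3): -2*3=-6, 7*3=21, 0*3=0, -5*3=-15 -> [-6, 21, 0, -15] (max |s|=21)
Stage 2 (CLIP -20 23): clip(-6,-20,23)=-6, clip(21,-20,23)=21, clip(0,-20,23)=0, clip(-15,-20,23)=-15 -> [-6, 21, 0, -15] (max |s|=21)
Stage 3 (SUM): sum[0..0]=-6, sum[0..1]=15, sum[0..2]=15, sum[0..3]=0 -> [-6, 15, 15, 0] (max |s|=15)
Overall max amplitude: 21

Answer: 21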